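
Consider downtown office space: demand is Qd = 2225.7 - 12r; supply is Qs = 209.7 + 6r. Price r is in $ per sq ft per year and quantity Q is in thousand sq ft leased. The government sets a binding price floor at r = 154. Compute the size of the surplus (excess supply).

With r fixed at 154, quantity demanded is 377.7 and quantity supplied is 1133.7.
Surplus = Qs - Qd = 1133.7 - 377.7 = 756.

Surplus = 756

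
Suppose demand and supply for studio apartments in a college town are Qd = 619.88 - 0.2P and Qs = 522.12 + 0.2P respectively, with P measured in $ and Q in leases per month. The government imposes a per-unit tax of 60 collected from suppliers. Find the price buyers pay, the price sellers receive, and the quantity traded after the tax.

The tax drives a wedge P_b - P_s = 60. Substituting P_s = P_b - 60 into supply: Qs = 510.12 + 0.2P_b.
Set Qd = Qs: 619.88 - 0.2P_b = 510.12 + 0.2P_b, so 109.76 = 0.4P_b and P_b = 274.4.
So P_s = 214.4 and the quantity traded is Q = 619.88 - 0.2(274.4) = 565.

P_b = 274.4, P_s = 214.4, Q = 565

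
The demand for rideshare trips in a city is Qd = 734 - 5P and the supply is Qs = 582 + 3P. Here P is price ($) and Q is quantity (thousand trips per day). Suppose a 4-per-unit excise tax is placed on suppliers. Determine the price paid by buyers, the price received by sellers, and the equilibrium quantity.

P_b = 20.5, P_s = 16.5, Q = 631.5

The tax drives a wedge P_b - P_s = 4. Substituting P_s = P_b - 4 into supply: Qs = 570 + 3P_b.
Market clearing requires 734 - 5P_b = 570 + 3P_b; hence 164 = 8P_b and P_b = 20.5.
So P_s = 16.5 and the quantity traded is Q = 734 - 5(20.5) = 631.5.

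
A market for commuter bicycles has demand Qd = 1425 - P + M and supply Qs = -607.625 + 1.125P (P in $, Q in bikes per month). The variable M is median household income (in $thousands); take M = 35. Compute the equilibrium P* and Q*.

P* = 973, Q* = 487

With M = 35, demand is Qd = 1460 - P.
Equating demand and supply, 1460 - P = -607.625 + 1.125P gives 2.125P = 2067.625, so P* = 973.
Substitute back: Q* = 1460 - 973 = 487.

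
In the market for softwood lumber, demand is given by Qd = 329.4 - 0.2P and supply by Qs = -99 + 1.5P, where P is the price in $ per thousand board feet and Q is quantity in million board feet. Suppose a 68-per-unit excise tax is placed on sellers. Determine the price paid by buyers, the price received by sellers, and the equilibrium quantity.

The tax drives a wedge P_b - P_s = 68. Substituting P_s = P_b - 68 into supply: Qs = -201 + 1.5P_b.
Set Qd = Qs: 329.4 - 0.2P_b = -201 + 1.5P_b, so 530.4 = 1.7P_b and P_b = 312.
So P_s = 244 and the quantity traded is Q = 329.4 - 0.2(312) = 267.

P_b = 312, P_s = 244, Q = 267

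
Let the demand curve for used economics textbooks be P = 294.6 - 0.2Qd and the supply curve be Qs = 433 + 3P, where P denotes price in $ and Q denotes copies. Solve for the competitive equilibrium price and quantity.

Inverting to quantity form: Qd = 1473 - 5P.
At equilibrium Qd = Qs, so 1473 - 5P = 433 + 3P; collecting terms, 1040 = 8P and P* = 130.
Plugging P* into demand: Q* = 1473 - 5(130) = 823.

P* = 130, Q* = 823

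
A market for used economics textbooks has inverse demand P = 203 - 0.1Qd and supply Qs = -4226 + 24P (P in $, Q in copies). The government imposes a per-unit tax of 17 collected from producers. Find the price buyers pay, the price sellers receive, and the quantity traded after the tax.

P_b = 196, P_s = 179, Q = 70

In direct form, Qd = 2030 - 10P.
The tax drives a wedge P_b - P_s = 17. Substituting P_s = P_b - 17 into supply: Qs = -4634 + 24P_b.
Equate demand and the shifted supply: 2030 - 10P_b = -4634 + 24P_b, giving 34P_b = 6664, so P_b = 196.
Then P_s = 196 - 17 = 179 and Q = 2030 - 10(196) = 70.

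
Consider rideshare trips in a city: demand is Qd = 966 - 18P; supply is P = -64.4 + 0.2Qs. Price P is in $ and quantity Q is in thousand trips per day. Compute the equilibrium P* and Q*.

P* = 28, Q* = 462

In direct form, Qs = 322 + 5P.
The market clears where 966 - 18P = 322 + 5P. Rearranging, 23P = 644, hence P* = 28.
Substitute back: Q* = 966 - 18(28) = 462.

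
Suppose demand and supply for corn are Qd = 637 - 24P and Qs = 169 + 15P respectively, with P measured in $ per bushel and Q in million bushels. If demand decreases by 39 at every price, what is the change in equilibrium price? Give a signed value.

ΔP = -1

Set Qd = Qs: 637 - 24P = 169 + 15P, so 468 = 39P and P* = 12.
From the demand curve, Q* = 637 - 24(12) = 349.
After the shift, demand is Qd = 598 - 24P.
Re-solving, 39P = 429 gives P = 11 and Q = 334.
ΔP = 11 - 12 = -1.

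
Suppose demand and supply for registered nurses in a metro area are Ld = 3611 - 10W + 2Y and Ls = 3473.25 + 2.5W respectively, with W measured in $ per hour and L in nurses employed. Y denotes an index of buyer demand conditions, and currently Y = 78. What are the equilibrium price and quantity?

W* = 23.5, L* = 3532

With Y = 78, demand is Ld = 3767 - 10W.
Equating demand and supply, 3767 - 10W = 3473.25 + 2.5W gives 12.5W = 293.75, so W* = 23.5.
Then L* = 3767 - 10(23.5) = 3532.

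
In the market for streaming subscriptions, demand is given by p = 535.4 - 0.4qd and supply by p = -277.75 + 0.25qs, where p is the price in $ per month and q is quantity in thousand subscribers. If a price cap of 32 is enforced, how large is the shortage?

Shortage = 19.5

Inverting to quantity form: qd = 1338.5 - 2.5p and qs = 1111 + 4p.
At p = 32: qd = 1258.5 and qs = 1239.
Shortage = qd - qs = 1258.5 - 1239 = 19.5.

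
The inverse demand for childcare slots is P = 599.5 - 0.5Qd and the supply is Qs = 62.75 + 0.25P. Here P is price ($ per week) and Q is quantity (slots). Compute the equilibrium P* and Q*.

P* = 505, Q* = 189

Inverting to quantity form: Qd = 1199 - 2P.
The market clears where 1199 - 2P = 62.75 + 0.25P. Rearranging, 2.25P = 1136.25, hence P* = 505.
Substitute back: Q* = 1199 - 2(505) = 189.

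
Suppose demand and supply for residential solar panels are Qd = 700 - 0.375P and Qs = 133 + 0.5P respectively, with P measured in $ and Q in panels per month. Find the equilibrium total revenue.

The market clears where 700 - 0.375P = 133 + 0.5P. Rearranging, 0.875P = 567, hence P* = 648.
Substitute back: Q* = 700 - 0.375(648) = 457.
Total revenue = P* × Q* = 648 × 457 = 296136.

Total revenue = 296136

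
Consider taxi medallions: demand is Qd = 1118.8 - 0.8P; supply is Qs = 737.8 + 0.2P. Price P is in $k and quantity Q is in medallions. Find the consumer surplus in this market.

The market clears where 1118.8 - 0.8P = 737.8 + 0.2P. Rearranging, P = 381, hence P* = 381.
Plugging P* into demand: Q* = 1118.8 - 0.8(381) = 814.
Demand choke price (Qd = 0): P = 1118.8/0.8 = 1398.5. Consumer surplus = ½ × (1398.5 - 381) × 814 = 414122.5.

Consumer surplus = 414122.5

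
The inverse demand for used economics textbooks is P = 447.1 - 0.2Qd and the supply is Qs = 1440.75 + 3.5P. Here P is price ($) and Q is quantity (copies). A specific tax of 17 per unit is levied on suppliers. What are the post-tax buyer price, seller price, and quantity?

P_b = 100.5, P_s = 83.5, Q = 1733

Solving each curve for Q: Qd = 2235.5 - 5P.
Suppliers keep P_s = P_b - 17 per unit, so supply in terms of the buyer price is Qs = 1381.25 + 3.5P_b.
Set Qd = Qs: 2235.5 - 5P_b = 1381.25 + 3.5P_b, so 854.25 = 8.5P_b and P_b = 100.5.
Then P_s = 100.5 - 17 = 83.5 and Q = 2235.5 - 5(100.5) = 1733.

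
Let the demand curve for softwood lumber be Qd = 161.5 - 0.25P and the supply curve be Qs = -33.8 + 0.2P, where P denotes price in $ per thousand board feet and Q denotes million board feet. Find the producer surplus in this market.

Producer surplus = 7022.5

Equating demand and supply, 161.5 - 0.25P = -33.8 + 0.2P gives 0.45P = 195.3, so P* = 434.
Substitute back: Q* = 161.5 - 0.25(434) = 53.
Supply choke price (Qs = 0): P = 169. Producer surplus = ½ × (434 - 169) × 53 = 7022.5.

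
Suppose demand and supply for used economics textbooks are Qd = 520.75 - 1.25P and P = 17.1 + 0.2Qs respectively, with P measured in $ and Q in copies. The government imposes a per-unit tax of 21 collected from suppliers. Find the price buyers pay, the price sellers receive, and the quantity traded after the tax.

P_b = 113.8, P_s = 92.8, Q = 378.5

Solving each curve for Q: Qs = -85.5 + 5P.
With a tax of 21 on suppliers, they supply based on the net price P_s = P_b - 21, so Qs = -190.5 + 5P_b.
Set Qd = Qs: 520.75 - 1.25P_b = -190.5 + 5P_b, so 711.25 = 6.25P_b and P_b = 113.8.
So P_s = 92.8 and the quantity traded is Q = 520.75 - 1.25(113.8) = 378.5.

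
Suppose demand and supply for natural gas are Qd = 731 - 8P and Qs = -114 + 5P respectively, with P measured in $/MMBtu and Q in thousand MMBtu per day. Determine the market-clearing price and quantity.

P* = 65, Q* = 211

Set Qd = Qs: 731 - 8P = -114 + 5P, so 845 = 13P and P* = 65.
Substitute back: Q* = 731 - 8(65) = 211.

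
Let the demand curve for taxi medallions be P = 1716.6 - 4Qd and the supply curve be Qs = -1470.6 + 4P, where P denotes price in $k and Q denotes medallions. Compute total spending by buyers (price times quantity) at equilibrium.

Rewriting in direct form: Qd = 429.15 - 0.25P.
At equilibrium Qd = Qs, so 429.15 - 0.25P = -1470.6 + 4P; collecting terms, 1899.75 = 4.25P and P* = 447.
Plugging P* into demand: Q* = 429.15 - 0.25(447) = 317.4.
Total spending by buyers = P* × Q* = 447 × 317.4 = 141877.8.

Total spending by buyers = 141877.8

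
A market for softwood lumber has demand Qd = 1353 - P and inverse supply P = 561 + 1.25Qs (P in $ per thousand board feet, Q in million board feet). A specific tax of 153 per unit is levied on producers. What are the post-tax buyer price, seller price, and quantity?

P_b = 1069, P_s = 916, Q = 284

In direct form, Qs = -448.8 + 0.8P.
Producers keep P_s = P_b - 153 per unit, so supply in terms of the buyer price is Qs = -571.2 + 0.8P_b.
Market clearing requires 1353 - P_b = -571.2 + 0.8P_b; hence 1924.2 = 1.8P_b and P_b = 1069.
Then P_s = 1069 - 153 = 916 and Q = 1353 - 1069 = 284.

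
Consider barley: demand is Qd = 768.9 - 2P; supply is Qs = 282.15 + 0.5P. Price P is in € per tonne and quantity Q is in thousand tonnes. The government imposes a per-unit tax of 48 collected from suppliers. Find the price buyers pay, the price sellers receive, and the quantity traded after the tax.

With a tax of 48 on suppliers, they supply based on the net price P_s = P_b - 48, so Qs = 258.15 + 0.5P_b.
Market clearing requires 768.9 - 2P_b = 258.15 + 0.5P_b; hence 510.75 = 2.5P_b and P_b = 204.3.
So P_s = 156.3 and the quantity traded is Q = 768.9 - 2(204.3) = 360.3.

P_b = 204.3, P_s = 156.3, Q = 360.3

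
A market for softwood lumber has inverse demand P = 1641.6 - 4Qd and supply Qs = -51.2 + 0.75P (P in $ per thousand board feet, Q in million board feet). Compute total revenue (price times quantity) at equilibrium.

Total revenue = 136172

In direct form, Qd = 410.4 - 0.25P.
Equating demand and supply, 410.4 - 0.25P = -51.2 + 0.75P gives P = 461.6, so P* = 461.6.
From the demand curve, Q* = 410.4 - 0.25(461.6) = 295.
Total revenue = P* × Q* = 461.6 × 295 = 136172.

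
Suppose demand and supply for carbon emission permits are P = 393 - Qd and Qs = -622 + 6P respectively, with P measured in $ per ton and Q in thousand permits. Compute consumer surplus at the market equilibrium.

In direct form, Qd = 393 - P.
Equating demand and supply, 393 - P = -622 + 6P gives 7P = 1015, so P* = 145.
Then Q* = 393 - 145 = 248.
Demand choke price (Qd = 0): P = 393. Consumer surplus = ½ × (393 - 145) × 248 = 30752.

Consumer surplus = 30752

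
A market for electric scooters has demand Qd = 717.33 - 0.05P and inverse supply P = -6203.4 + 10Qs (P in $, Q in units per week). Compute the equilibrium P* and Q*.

In direct form, Qs = 620.34 + 0.1P.
At equilibrium Qd = Qs, so 717.33 - 0.05P = 620.34 + 0.1P; collecting terms, 96.99 = 0.15P and P* = 646.6.
Substitute back: Q* = 717.33 - 0.05(646.6) = 685.

P* = 646.6, Q* = 685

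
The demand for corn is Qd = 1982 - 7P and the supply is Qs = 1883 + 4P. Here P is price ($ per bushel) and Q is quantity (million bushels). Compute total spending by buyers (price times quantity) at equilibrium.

Total spending by buyers = 17271

Equating demand and supply, 1982 - 7P = 1883 + 4P gives 11P = 99, so P* = 9.
Then Q* = 1982 - 7(9) = 1919.
Total spending by buyers = P* × Q* = 9 × 1919 = 17271.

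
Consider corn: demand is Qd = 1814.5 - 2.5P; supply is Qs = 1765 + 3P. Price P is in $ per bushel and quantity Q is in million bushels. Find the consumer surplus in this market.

Consumer surplus = 642252.8

Equating demand and supply, 1814.5 - 2.5P = 1765 + 3P gives 5.5P = 49.5, so P* = 9.
Plugging P* into demand: Q* = 1814.5 - 2.5(9) = 1792.
Demand choke price (Qd = 0): P = 1814.5/2.5 = 725.8. Consumer surplus = ½ × (725.8 - 9) × 1792 = 642252.8.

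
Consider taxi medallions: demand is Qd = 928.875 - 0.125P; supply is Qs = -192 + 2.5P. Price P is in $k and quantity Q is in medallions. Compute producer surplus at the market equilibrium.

Producer surplus = 153300.05

At equilibrium Qd = Qs, so 928.875 - 0.125P = -192 + 2.5P; collecting terms, 1120.875 = 2.625P and P* = 427.
From the demand curve, Q* = 928.875 - 0.125(427) = 875.5.
Supply choke price (Qs = 0): P = 76.8. Producer surplus = ½ × (427 - 76.8) × 875.5 = 153300.05.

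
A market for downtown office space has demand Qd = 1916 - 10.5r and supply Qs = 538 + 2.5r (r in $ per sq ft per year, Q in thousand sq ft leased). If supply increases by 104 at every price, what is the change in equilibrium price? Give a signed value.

Δr = -8

Equating demand and supply, 1916 - 10.5r = 538 + 2.5r gives 13r = 1378, so r* = 106.
From the demand curve, Q* = 1916 - 10.5(106) = 803.
After the shift, supply is Qs = 642 + 2.5r.
New equilibrium: 1274 = 13r, so r = 98 and Q = 887.
Δr = 98 - 106 = -8.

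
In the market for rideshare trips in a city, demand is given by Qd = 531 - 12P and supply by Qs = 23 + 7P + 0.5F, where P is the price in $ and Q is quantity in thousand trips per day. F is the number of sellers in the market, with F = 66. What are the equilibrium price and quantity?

P* = 25, Q* = 231

With F = 66, supply is Qs = 56 + 7P.
The market clears where 531 - 12P = 56 + 7P. Rearranging, 19P = 475, hence P* = 25.
From the demand curve, Q* = 531 - 12(25) = 231.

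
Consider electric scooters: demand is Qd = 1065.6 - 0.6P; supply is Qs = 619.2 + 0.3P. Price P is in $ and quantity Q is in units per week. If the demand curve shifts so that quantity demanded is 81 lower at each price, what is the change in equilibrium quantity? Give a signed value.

ΔQ = -27

At equilibrium Qd = Qs, so 1065.6 - 0.6P = 619.2 + 0.3P; collecting terms, 446.4 = 0.9P and P* = 496.
Plugging P* into demand: Q* = 1065.6 - 0.6(496) = 768.
After the shift, demand is Qd = 984.6 - 0.6P.
The new intersection has 365.4 = 0.9P, i.e. P = 406, Q = 741.
ΔQ = 741 - 768 = -27.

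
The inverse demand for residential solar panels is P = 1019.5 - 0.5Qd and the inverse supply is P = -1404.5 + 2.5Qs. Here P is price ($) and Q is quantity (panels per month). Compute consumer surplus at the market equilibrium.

Consumer surplus = 163216

Rewriting in direct form: Qd = 2039 - 2P and Qs = 561.8 + 0.4P.
At equilibrium Qd = Qs, so 2039 - 2P = 561.8 + 0.4P; collecting terms, 1477.2 = 2.4P and P* = 615.5.
From the demand curve, Q* = 2039 - 2(615.5) = 808.
Demand choke price (Qd = 0): P = 2039/2 = 1019.5. Consumer surplus = ½ × (1019.5 - 615.5) × 808 = 163216.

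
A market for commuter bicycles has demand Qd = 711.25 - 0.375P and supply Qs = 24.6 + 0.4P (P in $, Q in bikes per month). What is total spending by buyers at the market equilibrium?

Total spending by buyers = 335794

The market clears where 711.25 - 0.375P = 24.6 + 0.4P. Rearranging, 0.775P = 686.65, hence P* = 886.
Substitute back: Q* = 711.25 - 0.375(886) = 379.
Total spending by buyers = P* × Q* = 886 × 379 = 335794.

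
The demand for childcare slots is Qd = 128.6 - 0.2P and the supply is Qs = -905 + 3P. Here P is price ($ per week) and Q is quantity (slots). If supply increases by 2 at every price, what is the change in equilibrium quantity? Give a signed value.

At equilibrium Qd = Qs, so 128.6 - 0.2P = -905 + 3P; collecting terms, 1033.6 = 3.2P and P* = 323.
Then Q* = 128.6 - 0.2(323) = 64.
After the shift, supply is Qs = -903 + 3P.
Re-solving, 3.2P = 1031.6 gives P = 322.375 and Q = 64.125.
ΔQ = 64.125 - 64 = 0.125.

ΔQ = 0.125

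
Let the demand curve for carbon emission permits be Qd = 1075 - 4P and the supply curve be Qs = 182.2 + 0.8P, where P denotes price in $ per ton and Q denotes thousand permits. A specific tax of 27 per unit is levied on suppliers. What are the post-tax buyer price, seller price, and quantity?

P_b = 190.5, P_s = 163.5, Q = 313

With a tax of 27 on suppliers, they supply based on the net price P_s = P_b - 27, so Qs = 160.6 + 0.8P_b.
Equate demand and the shifted supply: 1075 - 4P_b = 160.6 + 0.8P_b, giving 4.8P_b = 914.4, so P_b = 190.5.
Then P_s = 190.5 - 27 = 163.5 and Q = 1075 - 4(190.5) = 313.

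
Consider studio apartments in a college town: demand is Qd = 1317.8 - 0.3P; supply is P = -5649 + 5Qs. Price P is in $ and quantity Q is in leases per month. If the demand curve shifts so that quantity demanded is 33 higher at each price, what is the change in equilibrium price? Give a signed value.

Rewriting in direct form: Qs = 1129.8 + 0.2P.
Equating demand and supply, 1317.8 - 0.3P = 1129.8 + 0.2P gives 0.5P = 188, so P* = 376.
Then Q* = 1317.8 - 0.3(376) = 1205.
After the shift, demand is Qd = 1350.8 - 0.3P.
The new intersection has 221 = 0.5P, i.e. P = 442, Q = 1218.2.
ΔP = 442 - 376 = 66.

ΔP = 66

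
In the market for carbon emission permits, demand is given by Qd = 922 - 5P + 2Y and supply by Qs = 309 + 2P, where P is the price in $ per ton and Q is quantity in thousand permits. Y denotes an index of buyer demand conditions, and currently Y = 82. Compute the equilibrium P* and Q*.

With Y = 82, demand is Qd = 1086 - 5P.
At equilibrium Qd = Qs, so 1086 - 5P = 309 + 2P; collecting terms, 777 = 7P and P* = 111.
Plugging P* into demand: Q* = 1086 - 5(111) = 531.

P* = 111, Q* = 531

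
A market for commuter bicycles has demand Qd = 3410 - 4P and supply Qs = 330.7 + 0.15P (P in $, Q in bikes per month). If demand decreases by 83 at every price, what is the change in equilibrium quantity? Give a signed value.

ΔQ = -3

The market clears where 3410 - 4P = 330.7 + 0.15P. Rearranging, 4.15P = 3079.3, hence P* = 742.
Then Q* = 3410 - 4(742) = 442.
After the shift, demand is Qd = 3327 - 4P.
The new intersection has 2996.3 = 4.15P, i.e. P = 722, Q = 439.
ΔQ = 439 - 442 = -3.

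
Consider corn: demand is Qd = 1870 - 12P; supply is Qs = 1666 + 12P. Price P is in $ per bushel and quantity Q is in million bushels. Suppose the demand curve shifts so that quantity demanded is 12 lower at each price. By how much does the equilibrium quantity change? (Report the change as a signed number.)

ΔQ = -6

At equilibrium Qd = Qs, so 1870 - 12P = 1666 + 12P; collecting terms, 204 = 24P and P* = 8.5.
Plugging P* into demand: Q* = 1870 - 12(8.5) = 1768.
After the shift, demand is Qd = 1858 - 12P.
Re-solving, 24P = 192 gives P = 8 and Q = 1762.
ΔQ = 1762 - 1768 = -6.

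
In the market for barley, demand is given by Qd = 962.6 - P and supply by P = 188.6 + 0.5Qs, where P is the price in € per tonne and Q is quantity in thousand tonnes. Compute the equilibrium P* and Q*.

P* = 446.6, Q* = 516

Rewriting in direct form: Qs = -377.2 + 2P.
The market clears where 962.6 - P = -377.2 + 2P. Rearranging, 3P = 1339.8, hence P* = 446.6.
From the demand curve, Q* = 962.6 - 446.6 = 516.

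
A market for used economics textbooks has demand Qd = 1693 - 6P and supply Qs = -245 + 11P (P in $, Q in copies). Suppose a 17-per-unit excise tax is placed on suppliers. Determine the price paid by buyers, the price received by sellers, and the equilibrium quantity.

With a tax of 17 on suppliers, they supply based on the net price P_s = P_b - 17, so Qs = -432 + 11P_b.
Set Qd = Qs: 1693 - 6P_b = -432 + 11P_b, so 2125 = 17P_b and P_b = 125.
So P_s = 108 and the quantity traded is Q = 1693 - 6(125) = 943.

P_b = 125, P_s = 108, Q = 943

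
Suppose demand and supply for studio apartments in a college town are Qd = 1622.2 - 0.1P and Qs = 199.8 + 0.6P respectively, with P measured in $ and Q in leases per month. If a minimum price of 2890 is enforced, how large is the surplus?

Surplus = 600.6

Evaluating both curves at the floor price 2890 gives Qd = 1333.2, Qs = 1933.8.
Surplus = Qs - Qd = 1933.8 - 1333.2 = 600.6.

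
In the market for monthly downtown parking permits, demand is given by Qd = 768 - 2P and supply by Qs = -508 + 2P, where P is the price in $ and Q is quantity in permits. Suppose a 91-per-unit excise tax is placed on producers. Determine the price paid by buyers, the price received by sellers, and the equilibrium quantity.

P_b = 364.5, P_s = 273.5, Q = 39

Producers keep P_s = P_b - 91 per unit, so supply in terms of the buyer price is Qs = -690 + 2P_b.
Set Qd = Qs: 768 - 2P_b = -690 + 2P_b, so 1458 = 4P_b and P_b = 364.5.
Then P_s = 364.5 - 91 = 273.5 and Q = 768 - 2(364.5) = 39.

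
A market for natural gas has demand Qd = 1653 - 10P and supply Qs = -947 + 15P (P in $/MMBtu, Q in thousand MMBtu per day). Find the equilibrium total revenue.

Equating demand and supply, 1653 - 10P = -947 + 15P gives 25P = 2600, so P* = 104.
From the demand curve, Q* = 1653 - 10(104) = 613.
Total revenue = P* × Q* = 104 × 613 = 63752.

Total revenue = 63752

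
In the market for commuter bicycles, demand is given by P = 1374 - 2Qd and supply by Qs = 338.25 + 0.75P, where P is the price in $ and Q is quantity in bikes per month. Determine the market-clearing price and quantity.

P* = 279, Q* = 547.5

Solving each curve for Q: Qd = 687 - 0.5P.
The market clears where 687 - 0.5P = 338.25 + 0.75P. Rearranging, 1.25P = 348.75, hence P* = 279.
Substitute back: Q* = 687 - 0.5(279) = 547.5.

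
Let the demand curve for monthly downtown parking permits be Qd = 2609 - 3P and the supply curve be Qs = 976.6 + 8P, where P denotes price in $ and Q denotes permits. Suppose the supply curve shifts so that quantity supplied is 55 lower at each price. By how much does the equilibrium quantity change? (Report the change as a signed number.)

At equilibrium Qd = Qs, so 2609 - 3P = 976.6 + 8P; collecting terms, 1632.4 = 11P and P* = 148.4.
Then Q* = 2609 - 3(148.4) = 2163.8.
After the shift, supply is Qs = 921.6 + 8P.
The new intersection has 1687.4 = 11P, i.e. P = 153.4, Q = 2148.8.
ΔQ = 2148.8 - 2163.8 = -15.

ΔQ = -15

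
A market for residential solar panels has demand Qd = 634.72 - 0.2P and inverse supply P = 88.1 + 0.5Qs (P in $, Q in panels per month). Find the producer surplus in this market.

Solving each curve for Q: Qs = -176.2 + 2P.
At equilibrium Qd = Qs, so 634.72 - 0.2P = -176.2 + 2P; collecting terms, 810.92 = 2.2P and P* = 368.6.
From the demand curve, Q* = 634.72 - 0.2(368.6) = 561.
Supply choke price (Qs = 0): P = 88.1. Producer surplus = ½ × (368.6 - 88.1) × 561 = 78680.25.

Producer surplus = 78680.25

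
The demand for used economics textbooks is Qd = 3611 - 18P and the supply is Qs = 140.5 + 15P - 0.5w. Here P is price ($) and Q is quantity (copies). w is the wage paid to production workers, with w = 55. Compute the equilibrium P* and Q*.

P* = 106, Q* = 1703

With w = 55, supply is Qs = 113 + 15P.
The market clears where 3611 - 18P = 113 + 15P. Rearranging, 33P = 3498, hence P* = 106.
Plugging P* into demand: Q* = 3611 - 18(106) = 1703.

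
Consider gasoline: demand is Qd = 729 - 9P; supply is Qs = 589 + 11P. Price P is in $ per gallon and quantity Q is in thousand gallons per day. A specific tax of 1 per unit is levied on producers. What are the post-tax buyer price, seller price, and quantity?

P_b = 7.55, P_s = 6.55, Q = 661.05

The tax drives a wedge P_b - P_s = 1. Substituting P_s = P_b - 1 into supply: Qs = 578 + 11P_b.
Set Qd = Qs: 729 - 9P_b = 578 + 11P_b, so 151 = 20P_b and P_b = 7.55.
So P_s = 6.55 and the quantity traded is Q = 729 - 9(7.55) = 661.05.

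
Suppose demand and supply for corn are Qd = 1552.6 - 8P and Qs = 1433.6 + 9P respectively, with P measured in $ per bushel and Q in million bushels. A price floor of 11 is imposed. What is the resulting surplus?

Surplus = 68

At P = 11: Qd = 1464.6 and Qs = 1532.6.
Surplus = Qs - Qd = 1532.6 - 1464.6 = 68.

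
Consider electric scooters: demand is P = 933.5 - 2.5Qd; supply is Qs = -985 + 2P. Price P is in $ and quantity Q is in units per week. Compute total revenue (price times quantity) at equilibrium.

Total revenue = 83202

Solving each curve for Q: Qd = 373.4 - 0.4P.
Equating demand and supply, 373.4 - 0.4P = -985 + 2P gives 2.4P = 1358.4, so P* = 566.
Substitute back: Q* = 373.4 - 0.4(566) = 147.
Total revenue = P* × Q* = 566 × 147 = 83202.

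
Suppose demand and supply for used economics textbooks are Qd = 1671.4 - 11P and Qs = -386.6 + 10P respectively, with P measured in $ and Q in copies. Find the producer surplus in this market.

Equating demand and supply, 1671.4 - 11P = -386.6 + 10P gives 21P = 2058, so P* = 98.
Then Q* = 1671.4 - 11(98) = 593.4.
Supply choke price (Qs = 0): P = 38.66. Producer surplus = ½ × (98 - 38.66) × 593.4 = 17606.178.

Producer surplus = 17606.178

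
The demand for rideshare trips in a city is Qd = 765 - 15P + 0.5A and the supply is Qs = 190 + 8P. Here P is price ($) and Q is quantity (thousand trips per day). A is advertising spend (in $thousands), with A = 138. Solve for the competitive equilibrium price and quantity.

With A = 138, demand is Qd = 834 - 15P.
At equilibrium Qd = Qs, so 834 - 15P = 190 + 8P; collecting terms, 644 = 23P and P* = 28.
Plugging P* into demand: Q* = 834 - 15(28) = 414.

P* = 28, Q* = 414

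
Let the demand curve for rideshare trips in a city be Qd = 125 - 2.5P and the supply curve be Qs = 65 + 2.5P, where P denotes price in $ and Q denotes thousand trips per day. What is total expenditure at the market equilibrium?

Total expenditure = 1140

Set Qd = Qs: 125 - 2.5P = 65 + 2.5P, so 60 = 5P and P* = 12.
From the demand curve, Q* = 125 - 2.5(12) = 95.
Total expenditure = P* × Q* = 12 × 95 = 1140.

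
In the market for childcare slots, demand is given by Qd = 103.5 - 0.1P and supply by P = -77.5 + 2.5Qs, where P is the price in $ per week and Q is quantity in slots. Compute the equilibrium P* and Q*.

P* = 145, Q* = 89

Inverting to quantity form: Qs = 31 + 0.4P.
Equating demand and supply, 103.5 - 0.1P = 31 + 0.4P gives 0.5P = 72.5, so P* = 145.
Substitute back: Q* = 103.5 - 0.1(145) = 89.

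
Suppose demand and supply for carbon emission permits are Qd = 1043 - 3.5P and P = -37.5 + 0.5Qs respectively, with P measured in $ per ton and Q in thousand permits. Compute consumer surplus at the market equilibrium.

Inverting to quantity form: Qs = 75 + 2P.
At equilibrium Qd = Qs, so 1043 - 3.5P = 75 + 2P; collecting terms, 968 = 5.5P and P* = 176.
Substitute back: Q* = 1043 - 3.5(176) = 427.
Demand choke price (Qd = 0): P = 1043/3.5 = 298. Consumer surplus = ½ × (298 - 176) × 427 = 26047.

Consumer surplus = 26047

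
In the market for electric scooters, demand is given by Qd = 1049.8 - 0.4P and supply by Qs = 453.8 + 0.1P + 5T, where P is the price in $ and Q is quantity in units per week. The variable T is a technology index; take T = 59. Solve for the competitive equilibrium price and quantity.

P* = 602, Q* = 809

With T = 59, supply is Qs = 748.8 + 0.1P.
Equating demand and supply, 1049.8 - 0.4P = 748.8 + 0.1P gives 0.5P = 301, so P* = 602.
Then Q* = 1049.8 - 0.4(602) = 809.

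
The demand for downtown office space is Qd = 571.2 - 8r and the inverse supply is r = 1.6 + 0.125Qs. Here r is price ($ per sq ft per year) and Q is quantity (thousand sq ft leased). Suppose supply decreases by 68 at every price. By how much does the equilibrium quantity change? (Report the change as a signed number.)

Rewriting in direct form: Qs = -12.8 + 8r.
Equating demand and supply, 571.2 - 8r = -12.8 + 8r gives 16r = 584, so r* = 36.5.
Plugging r* into demand: Q* = 571.2 - 8(36.5) = 279.2.
After the shift, supply is Qs = -80.8 + 8r.
The new intersection has 652 = 16r, i.e. r = 40.75, Q = 245.2.
ΔQ = 245.2 - 279.2 = -34.

ΔQ = -34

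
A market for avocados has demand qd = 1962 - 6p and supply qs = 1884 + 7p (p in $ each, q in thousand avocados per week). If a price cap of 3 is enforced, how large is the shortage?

Shortage = 39

At p = 3: qd = 1944 and qs = 1905.
Shortage = qd - qs = 1944 - 1905 = 39.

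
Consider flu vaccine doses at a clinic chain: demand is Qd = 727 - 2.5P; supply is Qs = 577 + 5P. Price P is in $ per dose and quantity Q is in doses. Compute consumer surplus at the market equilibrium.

Consumer surplus = 91665.8

Set Qd = Qs: 727 - 2.5P = 577 + 5P, so 150 = 7.5P and P* = 20.
Then Q* = 727 - 2.5(20) = 677.
Demand choke price (Qd = 0): P = 727/2.5 = 290.8. Consumer surplus = ½ × (290.8 - 20) × 677 = 91665.8.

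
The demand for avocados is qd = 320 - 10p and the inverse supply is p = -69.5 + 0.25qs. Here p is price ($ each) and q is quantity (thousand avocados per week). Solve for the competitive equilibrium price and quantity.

Rewriting in direct form: qs = 278 + 4p.
At equilibrium qd = qs, so 320 - 10p = 278 + 4p; collecting terms, 42 = 14p and p* = 3.
Substitute back: q* = 320 - 10(3) = 290.

p* = 3, q* = 290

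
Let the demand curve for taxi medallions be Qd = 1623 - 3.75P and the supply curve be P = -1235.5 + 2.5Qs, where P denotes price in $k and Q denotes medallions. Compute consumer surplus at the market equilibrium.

Inverting to quantity form: Qs = 494.2 + 0.4P.
At equilibrium Qd = Qs, so 1623 - 3.75P = 494.2 + 0.4P; collecting terms, 1128.8 = 4.15P and P* = 272.
Plugging P* into demand: Q* = 1623 - 3.75(272) = 603.
Demand choke price (Qd = 0): P = 1623/3.75 = 432.8. Consumer surplus = ½ × (432.8 - 272) × 603 = 48481.2.

Consumer surplus = 48481.2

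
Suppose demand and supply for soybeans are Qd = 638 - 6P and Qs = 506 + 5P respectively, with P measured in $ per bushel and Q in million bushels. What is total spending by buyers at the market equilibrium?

Total spending by buyers = 6792

At equilibrium Qd = Qs, so 638 - 6P = 506 + 5P; collecting terms, 132 = 11P and P* = 12.
Substitute back: Q* = 638 - 6(12) = 566.
Total spending by buyers = P* × Q* = 12 × 566 = 6792.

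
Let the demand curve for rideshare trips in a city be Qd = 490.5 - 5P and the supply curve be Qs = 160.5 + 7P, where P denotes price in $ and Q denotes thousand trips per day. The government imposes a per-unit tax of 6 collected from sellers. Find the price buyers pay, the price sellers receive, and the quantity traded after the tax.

The tax drives a wedge P_b - P_s = 6. Substituting P_s = P_b - 6 into supply: Qs = 118.5 + 7P_b.
Market clearing requires 490.5 - 5P_b = 118.5 + 7P_b; hence 372 = 12P_b and P_b = 31.
So P_s = 25 and the quantity traded is Q = 490.5 - 5(31) = 335.5.

P_b = 31, P_s = 25, Q = 335.5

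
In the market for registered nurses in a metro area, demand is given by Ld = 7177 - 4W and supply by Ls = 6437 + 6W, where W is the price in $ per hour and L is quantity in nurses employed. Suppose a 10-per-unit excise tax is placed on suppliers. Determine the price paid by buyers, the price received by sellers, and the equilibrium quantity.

The tax drives a wedge W_b - W_s = 10. Substituting W_s = W_b - 10 into supply: Ls = 6377 + 6W_b.
Set Ld = Ls: 7177 - 4W_b = 6377 + 6W_b, so 800 = 10W_b and W_b = 80.
Then W_s = 80 - 10 = 70 and L = 7177 - 4(80) = 6857.

W_b = 80, W_s = 70, L = 6857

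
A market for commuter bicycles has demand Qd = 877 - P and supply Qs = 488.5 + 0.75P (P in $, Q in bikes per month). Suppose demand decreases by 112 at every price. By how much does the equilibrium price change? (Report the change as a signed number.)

ΔP = -64

At equilibrium Qd = Qs, so 877 - P = 488.5 + 0.75P; collecting terms, 388.5 = 1.75P and P* = 222.
Substitute back: Q* = 877 - 222 = 655.
After the shift, demand is Qd = 765 - P.
The new intersection has 276.5 = 1.75P, i.e. P = 158, Q = 607.
ΔP = 158 - 222 = -64.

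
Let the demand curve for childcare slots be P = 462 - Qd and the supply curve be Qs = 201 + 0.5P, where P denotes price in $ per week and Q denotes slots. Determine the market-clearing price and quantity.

Inverting to quantity form: Qd = 462 - P.
Set Qd = Qs: 462 - P = 201 + 0.5P, so 261 = 1.5P and P* = 174.
From the demand curve, Q* = 462 - 174 = 288.

P* = 174, Q* = 288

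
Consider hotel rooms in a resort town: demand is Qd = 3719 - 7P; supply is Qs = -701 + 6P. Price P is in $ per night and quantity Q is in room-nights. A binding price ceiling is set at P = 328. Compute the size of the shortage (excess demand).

Shortage = 156

Evaluating both curves at the ceiling price 328 gives Qd = 1423, Qs = 1267.
Shortage = Qd - Qs = 1423 - 1267 = 156.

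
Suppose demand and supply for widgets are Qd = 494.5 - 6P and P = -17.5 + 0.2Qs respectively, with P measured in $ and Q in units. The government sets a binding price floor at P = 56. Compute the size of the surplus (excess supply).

Rewriting in direct form: Qs = 87.5 + 5P.
Evaluating both curves at the floor price 56 gives Qd = 158.5, Qs = 367.5.
Surplus = Qs - Qd = 367.5 - 158.5 = 209.

Surplus = 209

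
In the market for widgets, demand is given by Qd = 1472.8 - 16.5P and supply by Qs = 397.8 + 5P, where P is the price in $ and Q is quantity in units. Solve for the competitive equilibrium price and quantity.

P* = 50, Q* = 647.8

At equilibrium Qd = Qs, so 1472.8 - 16.5P = 397.8 + 5P; collecting terms, 1075 = 21.5P and P* = 50.
Substitute back: Q* = 1472.8 - 16.5(50) = 647.8.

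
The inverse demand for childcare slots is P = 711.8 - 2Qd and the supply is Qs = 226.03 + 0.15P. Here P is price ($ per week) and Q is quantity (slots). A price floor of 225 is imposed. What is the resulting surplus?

Rewriting in direct form: Qd = 355.9 - 0.5P.
Evaluating both curves at the floor price 225 gives Qd = 243.4, Qs = 259.78.
Surplus = Qs - Qd = 259.78 - 243.4 = 16.38.

Surplus = 16.38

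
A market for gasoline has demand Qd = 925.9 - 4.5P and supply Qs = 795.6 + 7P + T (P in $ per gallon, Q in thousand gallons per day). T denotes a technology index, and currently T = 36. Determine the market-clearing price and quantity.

With T = 36, supply is Qs = 831.6 + 7P.
The market clears where 925.9 - 4.5P = 831.6 + 7P. Rearranging, 11.5P = 94.3, hence P* = 8.2.
Plugging P* into demand: Q* = 925.9 - 4.5(8.2) = 889.

P* = 8.2, Q* = 889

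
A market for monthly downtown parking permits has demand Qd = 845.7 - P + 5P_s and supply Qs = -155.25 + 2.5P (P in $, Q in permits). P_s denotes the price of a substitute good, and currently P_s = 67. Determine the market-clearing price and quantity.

P* = 381.7, Q* = 799

With P_s = 67, demand is Qd = 1180.7 - P.
Equating demand and supply, 1180.7 - P = -155.25 + 2.5P gives 3.5P = 1335.95, so P* = 381.7.
From the demand curve, Q* = 1180.7 - 381.7 = 799.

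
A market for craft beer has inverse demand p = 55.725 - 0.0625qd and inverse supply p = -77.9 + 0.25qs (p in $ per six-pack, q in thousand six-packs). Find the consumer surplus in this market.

Consumer surplus = 5713.805

In direct form, qd = 891.6 - 16p and qs = 311.6 + 4p.
The market clears where 891.6 - 16p = 311.6 + 4p. Rearranging, 20p = 580, hence p* = 29.
Plugging p* into demand: q* = 891.6 - 16(29) = 427.6.
Demand choke price (qd = 0): p = 891.6/16 = 55.725. Consumer surplus = ½ × (55.725 - 29) × 427.6 = 5713.805.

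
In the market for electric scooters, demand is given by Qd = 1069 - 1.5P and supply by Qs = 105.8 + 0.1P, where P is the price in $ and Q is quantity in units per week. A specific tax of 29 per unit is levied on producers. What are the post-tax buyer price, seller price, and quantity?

Producers keep P_s = P_b - 29 per unit, so supply in terms of the buyer price is Qs = 102.9 + 0.1P_b.
Equate demand and the shifted supply: 1069 - 1.5P_b = 102.9 + 0.1P_b, giving 1.6P_b = 966.1, so P_b = 603.8125.
Then P_s = 603.8125 - 29 = 574.8125 and Q = 1069 - 1.5(603.8125) = 163.28125.

P_b = 603.8125, P_s = 574.8125, Q = 163.28125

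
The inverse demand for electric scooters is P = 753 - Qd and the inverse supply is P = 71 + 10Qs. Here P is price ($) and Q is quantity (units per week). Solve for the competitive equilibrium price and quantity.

Solving each curve for Q: Qd = 753 - P and Qs = -7.1 + 0.1P.
Set Qd = Qs: 753 - P = -7.1 + 0.1P, so 760.1 = 1.1P and P* = 691.
Plugging P* into demand: Q* = 753 - 691 = 62.

P* = 691, Q* = 62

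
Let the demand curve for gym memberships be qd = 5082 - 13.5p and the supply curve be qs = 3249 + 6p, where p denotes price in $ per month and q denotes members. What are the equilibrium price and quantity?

p* = 94, q* = 3813

Set qd = qs: 5082 - 13.5p = 3249 + 6p, so 1833 = 19.5p and p* = 94.
From the demand curve, q* = 5082 - 13.5(94) = 3813.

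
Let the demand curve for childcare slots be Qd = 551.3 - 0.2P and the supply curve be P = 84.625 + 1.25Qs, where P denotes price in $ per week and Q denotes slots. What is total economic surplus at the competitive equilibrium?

Solving each curve for Q: Qs = -67.7 + 0.8P.
Equating demand and supply, 551.3 - 0.2P = -67.7 + 0.8P gives P = 619, so P* = 619.
Plugging P* into demand: Q* = 551.3 - 0.2(619) = 427.5.
Demand choke price = 2756.5; supply choke price = 84.625. CS = ½(2756.5 - 619)(427.5) = 456890.625; PS = ½(619 - 84.625)(427.5) = 114222.65625. Total surplus = 571113.28125.

Total surplus = 571113.28125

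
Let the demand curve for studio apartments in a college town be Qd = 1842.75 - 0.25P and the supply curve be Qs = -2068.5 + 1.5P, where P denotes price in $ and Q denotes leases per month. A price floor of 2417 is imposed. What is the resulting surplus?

At P = 2417: Qd = 1238.5 and Qs = 1557.
Surplus = Qs - Qd = 1557 - 1238.5 = 318.5.

Surplus = 318.5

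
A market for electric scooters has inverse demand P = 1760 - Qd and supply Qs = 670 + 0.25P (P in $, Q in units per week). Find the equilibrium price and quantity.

P* = 872, Q* = 888

Rewriting in direct form: Qd = 1760 - P.
The market clears where 1760 - P = 670 + 0.25P. Rearranging, 1.25P = 1090, hence P* = 872.
Plugging P* into demand: Q* = 1760 - 872 = 888.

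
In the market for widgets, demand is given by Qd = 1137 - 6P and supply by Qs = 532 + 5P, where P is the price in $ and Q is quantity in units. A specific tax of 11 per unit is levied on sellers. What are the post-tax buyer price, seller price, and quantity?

The tax drives a wedge P_b - P_s = 11. Substituting P_s = P_b - 11 into supply: Qs = 477 + 5P_b.
Set Qd = Qs: 1137 - 6P_b = 477 + 5P_b, so 660 = 11P_b and P_b = 60.
Then P_s = 60 - 11 = 49 and Q = 1137 - 6(60) = 777.

P_b = 60, P_s = 49, Q = 777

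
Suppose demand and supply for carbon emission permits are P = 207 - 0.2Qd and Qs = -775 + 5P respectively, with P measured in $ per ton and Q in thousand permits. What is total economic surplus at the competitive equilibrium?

Solving each curve for Q: Qd = 1035 - 5P.
Set Qd = Qs: 1035 - 5P = -775 + 5P, so 1810 = 10P and P* = 181.
From the demand curve, Q* = 1035 - 5(181) = 130.
Demand choke price = 207; supply choke price = 155. CS = ½(207 - 181)(130) = 1690; PS = ½(181 - 155)(130) = 1690. Total surplus = 3380.

Total surplus = 3380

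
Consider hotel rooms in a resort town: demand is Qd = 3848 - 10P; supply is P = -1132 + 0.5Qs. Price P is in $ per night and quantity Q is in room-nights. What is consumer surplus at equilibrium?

Consumer surplus = 319539.2

Solving each curve for Q: Qs = 2264 + 2P.
The market clears where 3848 - 10P = 2264 + 2P. Rearranging, 12P = 1584, hence P* = 132.
Then Q* = 3848 - 10(132) = 2528.
Demand choke price (Qd = 0): P = 3848/10 = 384.8. Consumer surplus = ½ × (384.8 - 132) × 2528 = 319539.2.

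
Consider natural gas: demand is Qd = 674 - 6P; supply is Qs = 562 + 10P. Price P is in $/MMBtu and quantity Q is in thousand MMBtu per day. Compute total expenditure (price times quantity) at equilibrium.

Set Qd = Qs: 674 - 6P = 562 + 10P, so 112 = 16P and P* = 7.
Substitute back: Q* = 674 - 6(7) = 632.
Total expenditure = P* × Q* = 7 × 632 = 4424.

Total expenditure = 4424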